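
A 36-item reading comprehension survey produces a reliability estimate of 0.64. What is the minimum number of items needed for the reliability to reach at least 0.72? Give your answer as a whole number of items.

n = 0.72 × (1 − 0.64) / [ 0.64 × (1 − 0.72) ]
n = 0.2592 / 0.1792 ≈ 1.4464
So the test needs 1.4464 × 36 ≈ 52.07 items; rounding up, 53.

53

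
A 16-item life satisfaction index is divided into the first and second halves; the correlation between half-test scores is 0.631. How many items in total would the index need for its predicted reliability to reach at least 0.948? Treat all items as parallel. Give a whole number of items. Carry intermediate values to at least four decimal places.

r_full = 2(0.631)/(1 + 0.631) = 0.7738
n = r_tgt(1 − r_full) / [r_full(1 − r_tgt)] = 0.948 × 0.2262 / (0.7738 × 0.052) ≈ 5.3293
Items = 5.3293 × 16 ≈ 85.27 → 86

86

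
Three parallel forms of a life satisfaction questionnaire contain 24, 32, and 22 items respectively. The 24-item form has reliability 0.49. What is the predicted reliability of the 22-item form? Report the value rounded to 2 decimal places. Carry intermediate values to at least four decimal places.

Only the ratio of lengths matters: n = 22/24 = 0.9167
r_{22} = n·r / (1 + (n − 1)·r) = 0.4492 / 0.9592 ≈ 0.4683

0.47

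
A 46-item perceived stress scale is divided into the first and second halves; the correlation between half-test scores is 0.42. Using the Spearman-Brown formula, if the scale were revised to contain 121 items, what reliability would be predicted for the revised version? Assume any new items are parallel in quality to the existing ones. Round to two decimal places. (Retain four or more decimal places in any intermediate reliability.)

Spearman-Brown correction (n = 2): r_full = 2·0.42/(1 + 0.42) = 0.5915
Then adjust to 121 items: n = 121/46 = 2.6304
r_new = n·r_full / (1 + (n − 1)·r_full) = 1.5559 / 1.9644 ≈ 0.7920

0.79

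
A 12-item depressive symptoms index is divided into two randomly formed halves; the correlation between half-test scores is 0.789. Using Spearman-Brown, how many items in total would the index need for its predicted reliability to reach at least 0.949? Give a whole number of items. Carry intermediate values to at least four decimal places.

30

Corrected full-test reliability: r_full = 2 × 0.789 / (1 + 0.789) ≈ 0.8821
n = r_tgt(1 − r_full) / [r_full(1 − r_tgt)] = 0.949 × 0.1179 / (0.8821 × 0.051) ≈ 2.4871
Items = 2.4871 × 12 ≈ 29.85 → 30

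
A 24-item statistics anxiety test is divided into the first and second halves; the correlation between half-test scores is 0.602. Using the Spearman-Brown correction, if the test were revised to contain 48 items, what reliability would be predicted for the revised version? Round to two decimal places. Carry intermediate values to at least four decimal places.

Full-test reliability from the split-half r: r_full = 2(0.602)/(1 + 0.602) = 0.7516
Length factor from 24 to 48 items: n = 48/24 = 2.0000
r_new = n·r_full / (1 + (n − 1)·r_full) = 1.5032 / 1.7516 ≈ 0.8582

0.86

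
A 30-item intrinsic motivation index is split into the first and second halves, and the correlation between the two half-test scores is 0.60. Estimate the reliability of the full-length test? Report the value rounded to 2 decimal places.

Each half is half the length of the full test, so the full test is n = 2 times a half.
r_full = 2r_hh / (1 + r_hh) = 2 × 0.60 / (1 + 0.60)
r_full = 1.2000 / 1.6000 ≈ 0.7500

0.75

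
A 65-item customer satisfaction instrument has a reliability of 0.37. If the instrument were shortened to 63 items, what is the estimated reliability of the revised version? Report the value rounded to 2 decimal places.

0.36

n = 63/65 = 0.9692
By Spearman-Brown, r_new = n r / (1 + (n − 1) r).
r_new = (0.9692 × 0.37) / (1 + (0.9692 − 1) × 0.37)
     = 0.3586 / 0.9886 = 0.3627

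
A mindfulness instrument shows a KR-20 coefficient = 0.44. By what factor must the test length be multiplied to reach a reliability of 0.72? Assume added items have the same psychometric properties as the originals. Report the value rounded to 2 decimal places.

Spearman-Brown solved for the length factor n:
n = r*(1 − r) / [ r (1 − r*) ]
n = 0.72 × (1 − 0.44) / [ 0.44 × (1 − 0.72) ]
  = 0.4032 / 0.1232 = 3.2727

3.27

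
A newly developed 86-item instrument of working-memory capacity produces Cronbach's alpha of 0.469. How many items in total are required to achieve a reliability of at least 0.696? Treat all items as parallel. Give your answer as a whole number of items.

223

Spearman-Brown solved for the length factor n:
n = r_target (1 − r_old) / [ r_old (1 − r_target) ]
n = 0.696(1 − 0.469) / [0.469(1 − 0.696)]
n = 0.369576 / 0.142576 ≈ 2.5921
So the test needs 2.5921 × 86 ≈ 222.92 items; rounding up, 223.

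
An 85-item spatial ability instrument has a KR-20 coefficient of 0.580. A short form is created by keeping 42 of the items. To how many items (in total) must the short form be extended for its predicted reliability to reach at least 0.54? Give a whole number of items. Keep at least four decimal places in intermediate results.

Short-form reliability: n = 42/85 = 0.4941; r_42 = n·r/(1+(n−1)r) ≈ 0.4056
Length factor from the short form to reach 0.54: n' = 0.54(1 − 0.4056) / [0.4056(1 − 0.54)] ≈ 1.7203
Items = 1.7203 × 42 ≈ 72.25 → 73

73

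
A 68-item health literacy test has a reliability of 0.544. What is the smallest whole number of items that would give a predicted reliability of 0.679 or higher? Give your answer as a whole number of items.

Rearranging the Spearman-Brown formula for n,
n = r*(1 − r) / [ r (1 − r*) ]
n = 0.679 × (1 − 0.544) / [ 0.544 × (1 − 0.679) ]
n = 0.309624 / 0.174624 ≈ 1.7731
1.7731 × 68 = 120.57 → 121 items

121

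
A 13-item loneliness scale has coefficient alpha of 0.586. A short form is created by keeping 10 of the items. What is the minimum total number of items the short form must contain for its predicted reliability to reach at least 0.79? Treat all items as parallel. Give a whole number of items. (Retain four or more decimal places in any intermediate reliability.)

Short-form reliability: n = 10/13 = 0.7692; r_10 = n·r/(1+(n−1)r) ≈ 0.5212
Length factor from the short form to reach 0.79: n' = 0.79(1 − 0.5212) / [0.5212(1 − 0.79)] ≈ 3.4559
Items = 3.4559 × 10 ≈ 34.56 → 35

35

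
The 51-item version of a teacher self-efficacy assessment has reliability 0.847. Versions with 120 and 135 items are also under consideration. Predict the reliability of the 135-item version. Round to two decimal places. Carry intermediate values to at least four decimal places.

Only the ratio of lengths matters: n = 135/51 = 2.6471
r_{135} = n·r / (1 + (n − 1)·r) = 2.2421 / 2.3951 ≈ 0.9361

0.94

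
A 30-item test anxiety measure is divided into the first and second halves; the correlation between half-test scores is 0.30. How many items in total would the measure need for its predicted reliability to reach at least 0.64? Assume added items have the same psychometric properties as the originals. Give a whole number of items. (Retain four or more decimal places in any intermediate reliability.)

Corrected full-test reliability: r_full = 2 × 0.30 / (1 + 0.30) ≈ 0.4615
n = r_tgt(1 − r_full) / [r_full(1 − r_tgt)] = 0.64 × 0.5385 / (0.4615 × 0.36) ≈ 2.0744
Items = 2.0744 × 30 ≈ 62.23 → 63

63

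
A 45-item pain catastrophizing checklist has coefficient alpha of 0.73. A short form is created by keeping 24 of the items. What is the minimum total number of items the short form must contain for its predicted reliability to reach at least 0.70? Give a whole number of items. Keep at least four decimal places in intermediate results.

Short-form reliability: n = 24/45 = 0.5333; r_24 = n·r/(1+(n−1)r) ≈ 0.5905
Then solve for n' with r_old = 0.5905, r_target = 0.70: n' = 0.70(1 − 0.5905)/[0.5905(1 − 0.70)] = 1.6181
Items = 1.6181 × 24 ≈ 38.83 → 39

39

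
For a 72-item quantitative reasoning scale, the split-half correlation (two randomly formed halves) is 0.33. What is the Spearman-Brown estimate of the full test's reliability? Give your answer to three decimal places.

0.496

Apply the Spearman-Brown correction with n = 2:
r_full = 2r_hh / (1 + r_hh) = 2 × 0.33 / (1 + 0.33)
       = 0.6600 / 1.3300 = 0.4962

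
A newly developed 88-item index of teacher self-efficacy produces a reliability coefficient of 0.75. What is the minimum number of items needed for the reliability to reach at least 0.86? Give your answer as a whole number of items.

181

Spearman-Brown solved for the length factor n:
n = r*(1 − r) / [ r (1 − r*) ]
n = 0.86(1 − 0.75) / [0.75(1 − 0.86)]
  = 0.2150 / 0.1050 = 2.0476
So the test needs 2.0476 × 88 ≈ 180.19 items; rounding up, 181.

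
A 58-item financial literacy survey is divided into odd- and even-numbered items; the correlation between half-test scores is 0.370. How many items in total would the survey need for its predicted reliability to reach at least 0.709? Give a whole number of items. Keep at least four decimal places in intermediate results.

121

Corrected full-test reliability: r_full = 2 × 0.370 / (1 + 0.370) ≈ 0.5401
Solve Spearman-Brown for n: n = 0.709(1 − 0.5401) / [0.5401(1 − 0.709)] = 2.0746
Items = 2.0746 × 58 ≈ 120.33 → 121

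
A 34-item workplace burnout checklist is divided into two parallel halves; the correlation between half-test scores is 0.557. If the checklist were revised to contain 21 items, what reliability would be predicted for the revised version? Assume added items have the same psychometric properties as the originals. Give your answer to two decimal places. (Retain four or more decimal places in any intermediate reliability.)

Full-test reliability from the split-half r: r_full = 2(0.557)/(1 + 0.557) = 0.7155
Then adjust to 21 items: n = 21/34 = 0.6176
r_new = n·r_full / (1 + (n − 1)·r_full) = 0.4419 / 0.7264 ≈ 0.6083

0.61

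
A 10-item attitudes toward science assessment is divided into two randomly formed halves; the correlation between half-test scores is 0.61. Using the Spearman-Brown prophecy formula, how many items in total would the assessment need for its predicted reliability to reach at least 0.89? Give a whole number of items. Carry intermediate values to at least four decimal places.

26

Corrected full-test reliability: r_full = 2 × 0.61 / (1 + 0.61) ≈ 0.7578
n = r_tgt(1 − r_full) / [r_full(1 − r_tgt)] = 0.89 × 0.2422 / (0.7578 × 0.11) ≈ 2.5859
Required items = 2.5859 × 10 = 25.86, so 26 items.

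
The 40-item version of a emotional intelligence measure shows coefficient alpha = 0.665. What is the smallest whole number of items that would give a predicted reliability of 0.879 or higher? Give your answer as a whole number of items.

147

n = 0.879 × (1 − 0.665) / [ 0.665 × (1 − 0.879) ]
n = 0.294465 / 0.080465 ≈ 3.6595
Items needed = n × 40 = 3.6595 × 40 ≈ 146.38 → round up to 147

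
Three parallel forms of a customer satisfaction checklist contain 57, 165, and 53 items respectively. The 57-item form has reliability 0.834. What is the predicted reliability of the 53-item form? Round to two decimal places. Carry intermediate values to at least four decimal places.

The 165-item form is not needed; work directly from the 57-item form with n = 53/57 = 0.9298.
r_{53} = n·r / (1 + (n − 1)·r) = 0.7755 / 0.9415 ≈ 0.8237

0.82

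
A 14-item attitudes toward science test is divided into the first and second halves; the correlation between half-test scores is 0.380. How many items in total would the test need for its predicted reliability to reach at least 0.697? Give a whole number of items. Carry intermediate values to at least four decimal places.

27

r_full = 2(0.380)/(1 + 0.380) = 0.5507
Solve Spearman-Brown for n: n = 0.697(1 − 0.5507) / [0.5507(1 − 0.697)] = 1.8768
Items = 1.8768 × 14 ≈ 26.28 → 27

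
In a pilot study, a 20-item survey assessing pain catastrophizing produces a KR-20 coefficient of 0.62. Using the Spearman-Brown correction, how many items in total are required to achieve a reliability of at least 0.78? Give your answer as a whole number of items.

44

Invert Spearman-Brown to solve for n:
n = r*(1 − r) / [ r (1 − r*) ]
n = 0.78(1 − 0.62) / [0.62(1 − 0.78)]
  = 0.2964 / 0.1364 = 2.1730
So the test needs 2.1730 × 20 ≈ 43.46 items; rounding up, 44.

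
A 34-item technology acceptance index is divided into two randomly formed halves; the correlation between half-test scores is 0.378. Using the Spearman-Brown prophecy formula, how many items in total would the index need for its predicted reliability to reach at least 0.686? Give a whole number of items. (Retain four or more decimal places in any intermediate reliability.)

62

r_full = 2(0.378)/(1 + 0.378) = 0.5486
Solve Spearman-Brown for n: n = 0.686(1 − 0.5486) / [0.5486(1 − 0.686)] = 1.7976
Items = 1.7976 × 34 ≈ 61.12 → 62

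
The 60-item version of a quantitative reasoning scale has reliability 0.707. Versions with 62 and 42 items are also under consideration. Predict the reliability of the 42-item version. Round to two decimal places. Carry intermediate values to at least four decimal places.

0.63

The 62-item form is not needed; work directly from the 60-item form with n = 42/60 = 0.7000.
r_{42} = n·r / (1 + (n − 1)·r) = 0.4949 / 0.7879 ≈ 0.6281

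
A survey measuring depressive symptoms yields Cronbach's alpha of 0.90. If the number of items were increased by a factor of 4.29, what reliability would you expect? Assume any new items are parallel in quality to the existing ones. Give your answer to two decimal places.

Spearman-Brown: r_new = n·r / (1 + (n − 1)·r)
r_new = (4.29 × 0.90) / (1 + (4.29 − 1) × 0.90)
     = 3.8610 / 3.9610 = 0.9748

0.97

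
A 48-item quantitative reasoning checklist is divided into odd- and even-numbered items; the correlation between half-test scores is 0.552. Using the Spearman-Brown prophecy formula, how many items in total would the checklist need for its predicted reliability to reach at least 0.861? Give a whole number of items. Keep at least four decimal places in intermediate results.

121

r_full = 2(0.552)/(1 + 0.552) = 0.7113
Solve Spearman-Brown for n: n = 0.861(1 − 0.7113) / [0.7113(1 − 0.861)] = 2.5141
Items = 2.5141 × 48 ≈ 120.68 → 121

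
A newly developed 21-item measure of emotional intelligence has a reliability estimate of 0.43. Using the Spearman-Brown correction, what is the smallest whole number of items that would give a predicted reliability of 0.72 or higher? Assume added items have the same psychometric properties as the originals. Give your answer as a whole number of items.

72

n = [0.72 × 0.57] / [0.43 × 0.28]
  = 0.4104 / 0.1204 = 3.4086
Items needed = n × 21 = 3.4086 × 21 ≈ 71.58 → round up to 72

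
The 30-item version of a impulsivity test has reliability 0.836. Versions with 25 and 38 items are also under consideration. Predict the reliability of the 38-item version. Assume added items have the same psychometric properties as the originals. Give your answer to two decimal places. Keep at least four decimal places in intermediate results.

0.87

Only the ratio of lengths matters: n = 38/30 = 1.2667
r_{38} = n·r / (1 + (n − 1)·r) = 1.0590 / 1.2230 ≈ 0.8659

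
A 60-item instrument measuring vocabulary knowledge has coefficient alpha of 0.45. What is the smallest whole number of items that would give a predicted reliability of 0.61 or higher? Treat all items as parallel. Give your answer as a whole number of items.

Invert Spearman-Brown to solve for n:
n = r_target (1 − r_old) / [ r_old (1 − r_target) ]
n = 0.61(1 − 0.45) / [0.45(1 − 0.61)]
n = 0.3355 / 0.1755 ≈ 1.9117
Items needed = n × 60 = 1.9117 × 60 ≈ 114.70 → round up to 115

115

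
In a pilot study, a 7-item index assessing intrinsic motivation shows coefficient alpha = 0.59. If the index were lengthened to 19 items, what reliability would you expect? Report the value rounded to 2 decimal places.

0.80

Length ratio n = 19/7 = 2.7143
Spearman-Brown: r_new = n·r / (1 + (n − 1)·r)
r_new = 2.7143·0.59 / [1 + (2.7143 − 1)·0.59]
r_new = 1.6014 / 2.0114 ≈ 0.7962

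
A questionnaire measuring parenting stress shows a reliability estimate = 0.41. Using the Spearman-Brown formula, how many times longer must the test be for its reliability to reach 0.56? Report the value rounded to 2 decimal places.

1.83

n = [0.56 × 0.59] / [0.41 × 0.44]
n = 0.3304 / 0.1804 ≈ 1.8315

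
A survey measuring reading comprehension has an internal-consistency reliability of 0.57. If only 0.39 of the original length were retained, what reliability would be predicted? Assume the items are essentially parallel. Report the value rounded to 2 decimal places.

0.34

Apply the Spearman-Brown prophecy formula, r' = nr / [1 + (n − 1)r]:
r_new = (0.39 × 0.57) / (1 + (0.39 − 1) × 0.57)
r_new = 0.2223 / 0.6523 ≈ 0.3408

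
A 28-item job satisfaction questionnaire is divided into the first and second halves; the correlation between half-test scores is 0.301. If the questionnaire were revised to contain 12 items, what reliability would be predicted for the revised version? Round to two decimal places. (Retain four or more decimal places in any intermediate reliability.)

0.27

Spearman-Brown correction (n = 2): r_full = 2·0.301/(1 + 0.301) = 0.4627
Then adjust to 12 items: n = 12/28 = 0.4286
r_new = n·r_full / (1 + (n − 1)·r_full) = 0.1983 / 0.7356 ≈ 0.2696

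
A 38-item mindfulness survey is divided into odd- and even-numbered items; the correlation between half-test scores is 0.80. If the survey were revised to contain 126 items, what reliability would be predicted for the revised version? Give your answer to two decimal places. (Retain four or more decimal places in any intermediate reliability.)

Full-test reliability from the split-half r: r_full = 2(0.80)/(1 + 0.80) = 0.8889
Then adjust to 126 items: n = 126/38 = 3.3158
r_new = n·r_full / (1 + (n − 1)·r_full) = 2.9474 / 3.0585 ≈ 0.9637

0.96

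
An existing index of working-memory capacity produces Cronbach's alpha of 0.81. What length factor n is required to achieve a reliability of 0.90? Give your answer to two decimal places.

Rearranging the Spearman-Brown formula for n,
n = r_target (1 − r_old) / [ r_old (1 − r_target) ]
n = 0.90 × (1 − 0.81) / [ 0.81 × (1 − 0.90) ]
  = 0.1710 / 0.0810 = 2.1111

2.11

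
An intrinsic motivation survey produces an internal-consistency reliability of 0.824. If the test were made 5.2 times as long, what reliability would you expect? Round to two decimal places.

0.96

r_new = 5.2·0.824 / [1 + (5.2 − 1)·0.824]
r_new = 4.2848 / 4.4608 ≈ 0.9605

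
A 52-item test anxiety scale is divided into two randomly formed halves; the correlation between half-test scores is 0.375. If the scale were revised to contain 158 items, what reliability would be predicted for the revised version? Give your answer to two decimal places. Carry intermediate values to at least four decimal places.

0.78

Spearman-Brown correction (n = 2): r_full = 2·0.375/(1 + 0.375) = 0.5455
Then adjust to 158 items: n = 158/52 = 3.0385
r_new = n·r_full / (1 + (n − 1)·r_full) = 1.6575 / 2.1120 ≈ 0.7848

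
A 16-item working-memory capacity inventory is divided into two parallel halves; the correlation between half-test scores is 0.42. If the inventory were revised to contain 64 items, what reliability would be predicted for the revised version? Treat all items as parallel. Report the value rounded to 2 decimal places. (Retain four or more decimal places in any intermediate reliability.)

0.85

Full-test reliability from the split-half r: r_full = 2(0.42)/(1 + 0.42) = 0.5915
Then adjust to 64 items: n = 64/16 = 4.0000
r_new = n·r_full / (1 + (n − 1)·r_full) = 2.3660 / 2.7745 ≈ 0.8528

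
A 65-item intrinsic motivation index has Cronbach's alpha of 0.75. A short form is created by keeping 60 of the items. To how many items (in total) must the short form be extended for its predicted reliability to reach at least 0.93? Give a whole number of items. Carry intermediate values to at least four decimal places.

First, r for the 60-item form: n = 60/65 = 0.9231, so r_60 = 0.9231·0.75/(1 + (0.9231 − 1)·0.75) = 0.7347
Length factor from the short form to reach 0.93: n' = 0.93(1 − 0.7347) / [0.7347(1 − 0.93)] ≈ 4.7975
Items = 4.7975 × 60 ≈ 287.85 → 288

288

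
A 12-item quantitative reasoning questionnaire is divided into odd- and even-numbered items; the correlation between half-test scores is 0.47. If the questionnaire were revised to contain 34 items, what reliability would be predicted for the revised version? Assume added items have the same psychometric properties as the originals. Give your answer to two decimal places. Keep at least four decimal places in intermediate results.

First correct the split-half correlation to full-test reliability: r_full = 2 × 0.47 / (1 + 0.47) ≈ 0.6395
Length factor from 12 to 34 items: n = 34/12 = 2.8333
r_new = n·r_full / (1 + (n − 1)·r_full) = 1.8119 / 2.1724 ≈ 0.8341

0.83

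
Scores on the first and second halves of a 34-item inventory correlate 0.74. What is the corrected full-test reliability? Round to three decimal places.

Each half is half the length of the full test, so the full test is n = 2 times a half.
r_full = 2r_hh / (1 + r_hh) = 2 × 0.74 / (1 + 0.74)
       = 1.4800 / 1.7400 = 0.8506

0.851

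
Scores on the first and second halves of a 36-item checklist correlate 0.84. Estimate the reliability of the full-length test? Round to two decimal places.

Each half is half the length of the full test, so the full test is n = 2 times a half.
r_full = 2(0.84) / (1 + 0.84)
       = 1.6800 / 1.8400 = 0.9130

0.91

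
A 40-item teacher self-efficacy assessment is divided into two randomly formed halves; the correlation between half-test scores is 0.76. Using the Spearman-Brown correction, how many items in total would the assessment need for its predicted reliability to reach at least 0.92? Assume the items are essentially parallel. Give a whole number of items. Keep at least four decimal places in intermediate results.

73

Corrected full-test reliability: r_full = 2 × 0.76 / (1 + 0.76) ≈ 0.8636
Solve Spearman-Brown for n: n = 0.92(1 − 0.8636) / [0.8636(1 − 0.92)] = 1.8164
Items = 1.8164 × 40 ≈ 72.66 → 73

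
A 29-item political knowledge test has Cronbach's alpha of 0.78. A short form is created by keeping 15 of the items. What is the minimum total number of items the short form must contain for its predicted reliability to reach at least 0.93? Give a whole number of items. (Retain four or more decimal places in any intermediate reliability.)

First, r for the 15-item form: n = 15/29 = 0.5172, so r_15 = 0.5172·0.78/(1 + (0.5172 − 1)·0.78) = 0.6471
Length factor from the short form to reach 0.93: n' = 0.93(1 − 0.6471) / [0.6471(1 − 0.93)] ≈ 7.2454
Items = 7.2454 × 15 ≈ 108.68 → 109

109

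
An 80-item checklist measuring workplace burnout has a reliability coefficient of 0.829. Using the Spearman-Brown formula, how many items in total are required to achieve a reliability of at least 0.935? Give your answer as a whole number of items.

Spearman-Brown solved for the length factor n:
n = r*(1 − r) / [ r (1 − r*) ]
n = 0.935 × (1 − 0.829) / [ 0.829 × (1 − 0.935) ]
n = 0.159885 / 0.053885 ≈ 2.9672
2.9672 × 80 = 237.38 → 238 items

238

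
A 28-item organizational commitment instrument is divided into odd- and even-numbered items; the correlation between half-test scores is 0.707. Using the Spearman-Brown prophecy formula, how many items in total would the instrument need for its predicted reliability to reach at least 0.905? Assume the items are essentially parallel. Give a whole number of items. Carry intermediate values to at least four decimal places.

56

r_full = 2(0.707)/(1 + 0.707) = 0.8284
Solve Spearman-Brown for n: n = 0.905(1 − 0.8284) / [0.8284(1 − 0.905)] = 1.9733
Required items = 1.9733 × 28 = 55.25, so 56 items.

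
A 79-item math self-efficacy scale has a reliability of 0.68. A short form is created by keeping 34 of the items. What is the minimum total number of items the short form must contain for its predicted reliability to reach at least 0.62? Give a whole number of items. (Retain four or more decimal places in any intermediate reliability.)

61

First, r for the 34-item form: n = 34/79 = 0.4304, so r_34 = 0.4304·0.68/(1 + (0.4304 − 1)·0.68) = 0.4777
Length factor from the short form to reach 0.62: n' = 0.62(1 − 0.4777) / [0.4777(1 − 0.62)] ≈ 1.7839
Total items = 1.7839 × 34 = 60.65, rounded up to 61.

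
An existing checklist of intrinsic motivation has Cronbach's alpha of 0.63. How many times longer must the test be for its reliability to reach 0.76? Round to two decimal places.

1.86

Invert Spearman-Brown to solve for n:
n = r*(1 − r) / [ r (1 − r*) ]
n = 0.76 × (1 − 0.63) / [ 0.63 × (1 − 0.76) ]
  = 0.2812 / 0.1512 = 1.8598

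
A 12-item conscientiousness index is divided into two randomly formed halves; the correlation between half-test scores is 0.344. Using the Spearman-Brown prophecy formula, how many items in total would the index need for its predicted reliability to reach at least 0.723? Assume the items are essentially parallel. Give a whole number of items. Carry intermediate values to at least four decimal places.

Corrected full-test reliability: r_full = 2 × 0.344 / (1 + 0.344) ≈ 0.5119
n = r_tgt(1 − r_full) / [r_full(1 − r_tgt)] = 0.723 × 0.4881 / (0.5119 × 0.277) ≈ 2.4888
Required items = 2.4888 × 12 = 29.87, so 30 items.

30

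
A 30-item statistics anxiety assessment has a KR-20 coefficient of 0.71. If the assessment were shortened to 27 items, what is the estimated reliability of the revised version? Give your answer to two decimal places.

n = 27/30 = 0.9
r_new = (0.9 × 0.71) / (1 + (0.9 − 1) × 0.71)
     = 0.6390 / 0.9290 = 0.6878

0.69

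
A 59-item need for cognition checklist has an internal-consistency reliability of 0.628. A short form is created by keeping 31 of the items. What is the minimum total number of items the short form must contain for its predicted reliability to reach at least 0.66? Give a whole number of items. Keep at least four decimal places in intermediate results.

68

First, r for the 31-item form: n = 31/59 = 0.5254, so r_31 = 0.5254·0.628/(1 + (0.5254 − 1)·0.628) = 0.4700
Then solve for n' with r_old = 0.4700, r_target = 0.66: n' = 0.66(1 − 0.4700)/[0.4700(1 − 0.66)] = 2.1890
Total items = 2.1890 × 31 = 67.86, rounded up to 68.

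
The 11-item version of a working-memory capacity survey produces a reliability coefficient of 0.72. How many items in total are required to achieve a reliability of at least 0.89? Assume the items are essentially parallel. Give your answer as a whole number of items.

n = 0.89 × (1 − 0.72) / [ 0.72 × (1 − 0.89) ]
n = 0.2492 / 0.0792 ≈ 3.1465
3.1465 × 11 = 34.61 → 35 items

35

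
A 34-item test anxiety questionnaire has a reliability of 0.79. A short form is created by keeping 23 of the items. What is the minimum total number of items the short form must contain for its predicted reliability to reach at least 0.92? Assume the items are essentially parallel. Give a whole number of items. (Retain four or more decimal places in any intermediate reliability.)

104

First, r for the 23-item form: n = 23/34 = 0.6765, so r_23 = 0.6765·0.79/(1 + (0.6765 − 1)·0.79) = 0.7179
Length factor from the short form to reach 0.92: n' = 0.92(1 − 0.7179) / [0.7179(1 − 0.92)] ≈ 4.5189
Total items = 4.5189 × 23 = 103.93, rounded up to 104.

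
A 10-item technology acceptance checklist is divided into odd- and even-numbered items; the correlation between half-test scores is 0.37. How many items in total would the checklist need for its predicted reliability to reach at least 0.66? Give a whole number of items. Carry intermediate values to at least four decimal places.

r_full = 2(0.37)/(1 + 0.37) = 0.5401
Solve Spearman-Brown for n: n = 0.66(1 − 0.5401) / [0.5401(1 − 0.66)] = 1.6529
Required items = 1.6529 × 10 = 16.53, so 17 items.

17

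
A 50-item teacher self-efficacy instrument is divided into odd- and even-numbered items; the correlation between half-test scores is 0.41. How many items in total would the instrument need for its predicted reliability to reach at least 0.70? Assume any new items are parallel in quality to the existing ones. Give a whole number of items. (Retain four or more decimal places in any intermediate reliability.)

Corrected full-test reliability: r_full = 2 × 0.41 / (1 + 0.41) ≈ 0.5816
n = r_tgt(1 − r_full) / [r_full(1 − r_tgt)] = 0.70 × 0.4184 / (0.5816 × 0.30) ≈ 1.6786
Required items = 1.6786 × 50 = 83.93, so 84 items.

84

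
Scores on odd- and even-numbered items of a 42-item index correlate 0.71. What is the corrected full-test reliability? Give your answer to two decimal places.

0.83

Apply the Spearman-Brown correction with n = 2:
r_full = 2r_hh / (1 + r_hh) = 2 × 0.71 / (1 + 0.71)
r_full = 1.4200 / 1.7100 ≈ 0.8304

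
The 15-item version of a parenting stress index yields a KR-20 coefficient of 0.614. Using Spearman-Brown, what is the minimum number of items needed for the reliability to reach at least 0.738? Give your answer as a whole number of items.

27

Rearranging the Spearman-Brown formula for n,
n = r*(1 − r) / [ r (1 − r*) ]
n = 0.738(1 − 0.614) / [0.614(1 − 0.738)]
  = 0.284868 / 0.160868 = 1.7708
1.7708 × 15 = 26.56 → 27 items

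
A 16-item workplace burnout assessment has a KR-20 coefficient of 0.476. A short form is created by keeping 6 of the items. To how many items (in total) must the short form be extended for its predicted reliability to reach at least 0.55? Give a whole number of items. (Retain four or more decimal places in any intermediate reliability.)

22

Short-form reliability: n = 6/16 = 0.3750; r_6 = n·r/(1+(n−1)r) ≈ 0.2541
Then solve for n' with r_old = 0.2541, r_target = 0.55: n' = 0.55(1 − 0.2541)/[0.2541(1 − 0.55)] = 3.5878
Total items = 3.5878 × 6 = 21.53, rounded up to 22.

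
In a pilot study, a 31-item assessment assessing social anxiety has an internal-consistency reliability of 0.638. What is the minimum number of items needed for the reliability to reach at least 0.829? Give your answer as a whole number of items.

n = 0.829(1 − 0.638) / [0.638(1 − 0.829)]
n = 0.300098 / 0.109098 ≈ 2.7507
2.7507 × 31 = 85.27 → 86 items

86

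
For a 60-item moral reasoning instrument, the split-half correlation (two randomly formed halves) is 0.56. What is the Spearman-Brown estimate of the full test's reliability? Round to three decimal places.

Each half is half the length of the full test, so the full test is n = 2 times a half.
r_full = 2r_hh / (1 + r_hh) = 2 × 0.56 / (1 + 0.56)
       = 1.1200 / 1.5600 = 0.7179

0.718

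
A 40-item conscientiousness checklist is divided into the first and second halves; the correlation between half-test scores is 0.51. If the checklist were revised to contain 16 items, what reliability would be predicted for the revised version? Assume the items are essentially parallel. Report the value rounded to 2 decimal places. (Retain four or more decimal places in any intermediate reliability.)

0.45

First correct the split-half correlation to full-test reliability: r_full = 2 × 0.51 / (1 + 0.51) ≈ 0.6755
Length factor from 40 to 16 items: n = 16/40 = 0.4000
r_new = n·r_full / (1 + (n − 1)·r_full) = 0.2702 / 0.5947 ≈ 0.4543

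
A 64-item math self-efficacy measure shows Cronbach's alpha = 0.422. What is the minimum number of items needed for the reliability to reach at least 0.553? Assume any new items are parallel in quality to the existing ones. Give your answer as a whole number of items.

109

Invert Spearman-Brown to solve for n:
n = r_target (1 − r_old) / [ r_old (1 − r_target) ]
n = 0.553 × (1 − 0.422) / [ 0.422 × (1 − 0.553) ]
n = 0.319634 / 0.188634 ≈ 1.6945
Items needed = n × 64 = 1.6945 × 64 ≈ 108.45 → round up to 109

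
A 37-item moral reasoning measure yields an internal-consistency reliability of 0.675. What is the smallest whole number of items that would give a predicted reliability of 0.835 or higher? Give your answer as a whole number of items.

91

n = 0.835 × (1 − 0.675) / [ 0.675 × (1 − 0.835) ]
  = 0.271375 / 0.111375 = 2.4366
Items needed = n × 37 = 2.4366 × 37 ≈ 90.15 → round up to 91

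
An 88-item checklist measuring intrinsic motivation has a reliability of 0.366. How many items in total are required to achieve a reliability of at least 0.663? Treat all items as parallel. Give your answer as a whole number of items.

n = 0.663 × (1 − 0.366) / [ 0.366 × (1 − 0.663) ]
  = 0.420342 / 0.123342 = 3.4079
So the test needs 3.4079 × 88 ≈ 299.90 items; rounding up, 300.

300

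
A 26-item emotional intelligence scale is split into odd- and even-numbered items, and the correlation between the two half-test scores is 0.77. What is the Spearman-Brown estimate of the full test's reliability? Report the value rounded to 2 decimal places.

Apply the Spearman-Brown correction with n = 2:
r_full = 2(0.77) / (1 + 0.77)
       = 1.5400 / 1.7700 = 0.8701

0.87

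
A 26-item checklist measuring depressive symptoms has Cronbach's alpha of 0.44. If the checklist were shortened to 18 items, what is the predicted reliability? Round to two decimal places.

0.35

n = 18/26 = 0.6923
r_new = 0.6923·0.44 / [1 + (0.6923 − 1)·0.44]
     = 0.3046 / 0.8646 = 0.3523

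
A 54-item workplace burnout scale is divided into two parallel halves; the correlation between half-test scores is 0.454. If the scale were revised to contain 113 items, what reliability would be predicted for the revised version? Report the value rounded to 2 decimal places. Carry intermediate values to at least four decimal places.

0.78

Spearman-Brown correction (n = 2): r_full = 2·0.454/(1 + 0.454) = 0.6245
Then adjust to 113 items: n = 113/54 = 2.0926
r_new = n·r_full / (1 + (n − 1)·r_full) = 1.3068 / 1.6823 ≈ 0.7768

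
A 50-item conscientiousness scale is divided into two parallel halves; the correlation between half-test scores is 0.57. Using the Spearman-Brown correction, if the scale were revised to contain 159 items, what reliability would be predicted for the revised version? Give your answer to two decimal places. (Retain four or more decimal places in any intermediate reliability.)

Spearman-Brown correction (n = 2): r_full = 2·0.57/(1 + 0.57) = 0.7261
Then adjust to 159 items: n = 159/50 = 3.1800
r_new = n·r_full / (1 + (n − 1)·r_full) = 2.3090 / 2.5829 ≈ 0.8940

0.89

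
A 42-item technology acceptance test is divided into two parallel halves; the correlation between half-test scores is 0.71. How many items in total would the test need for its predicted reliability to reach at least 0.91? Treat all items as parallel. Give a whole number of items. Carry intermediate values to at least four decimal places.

87

Corrected full-test reliability: r_full = 2 × 0.71 / (1 + 0.71) ≈ 0.8304
n = r_tgt(1 − r_full) / [r_full(1 − r_tgt)] = 0.91 × 0.1696 / (0.8304 × 0.09) ≈ 2.0651
Items = 2.0651 × 42 ≈ 86.73 → 87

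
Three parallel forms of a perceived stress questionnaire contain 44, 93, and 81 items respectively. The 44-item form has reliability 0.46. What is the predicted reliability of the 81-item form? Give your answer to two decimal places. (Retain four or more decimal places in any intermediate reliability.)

The 93-item form is not needed; work directly from the 44-item form with n = 81/44 = 1.8409.
r_{81} = n·r / (1 + (n − 1)·r) = 0.8468 / 1.3868 ≈ 0.6106

0.61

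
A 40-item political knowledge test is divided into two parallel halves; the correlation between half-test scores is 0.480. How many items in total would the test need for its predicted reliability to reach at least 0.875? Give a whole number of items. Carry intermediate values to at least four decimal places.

Corrected full-test reliability: r_full = 2 × 0.480 / (1 + 0.480) ≈ 0.6486
n = r_tgt(1 − r_full) / [r_full(1 − r_tgt)] = 0.875 × 0.3514 / (0.6486 × 0.125) ≈ 3.7925
Items = 3.7925 × 40 ≈ 151.70 → 152

152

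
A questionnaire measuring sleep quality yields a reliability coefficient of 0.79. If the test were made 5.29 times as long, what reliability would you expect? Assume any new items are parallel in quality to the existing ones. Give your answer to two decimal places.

r_new = (5.29 × 0.79) / (1 + (5.29 − 1) × 0.79)
r_new = 4.1791 / 4.3891 ≈ 0.9522

0.95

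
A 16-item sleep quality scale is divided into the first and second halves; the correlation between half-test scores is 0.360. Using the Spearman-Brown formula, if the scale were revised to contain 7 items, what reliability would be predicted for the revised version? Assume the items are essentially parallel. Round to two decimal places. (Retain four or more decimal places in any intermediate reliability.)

0.33

Full-test reliability from the split-half r: r_full = 2(0.360)/(1 + 0.360) = 0.5294
Then adjust to 7 items: n = 7/16 = 0.4375
r_new = n·r_full / (1 + (n − 1)·r_full) = 0.2316 / 0.7022 ≈ 0.3298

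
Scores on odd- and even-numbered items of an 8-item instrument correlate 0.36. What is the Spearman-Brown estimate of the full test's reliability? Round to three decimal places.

The full test is twice the length of either half (n = 2).
r_full = 2(0.36) / (1 + 0.36)
       = 0.7200 / 1.3600 = 0.5294

0.529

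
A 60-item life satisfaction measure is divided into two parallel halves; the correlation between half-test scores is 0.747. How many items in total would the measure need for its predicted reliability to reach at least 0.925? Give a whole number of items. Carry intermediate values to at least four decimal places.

126

r_full = 2(0.747)/(1 + 0.747) = 0.8552
Solve Spearman-Brown for n: n = 0.925(1 − 0.8552) / [0.8552(1 − 0.925)] = 2.0882
Items = 2.0882 × 60 ≈ 125.29 → 126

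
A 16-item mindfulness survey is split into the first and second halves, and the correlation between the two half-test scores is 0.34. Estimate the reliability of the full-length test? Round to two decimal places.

0.51

The full test is twice the length of either half (n = 2).
r_full = 2r_hh / (1 + r_hh) = 2 × 0.34 / (1 + 0.34)
       = 0.6800 / 1.3400 = 0.5075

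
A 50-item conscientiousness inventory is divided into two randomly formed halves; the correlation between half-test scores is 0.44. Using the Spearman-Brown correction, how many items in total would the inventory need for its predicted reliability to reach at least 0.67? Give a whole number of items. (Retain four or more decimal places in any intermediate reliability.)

65

Corrected full-test reliability: r_full = 2 × 0.44 / (1 + 0.44) ≈ 0.6111
n = r_tgt(1 − r_full) / [r_full(1 − r_tgt)] = 0.67 × 0.3889 / (0.6111 × 0.33) ≈ 1.2921
Required items = 1.2921 × 50 = 64.61, so 65 items.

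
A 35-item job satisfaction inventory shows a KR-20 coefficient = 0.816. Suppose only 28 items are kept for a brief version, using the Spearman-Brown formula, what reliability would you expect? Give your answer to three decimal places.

0.780

Length ratio n = 28/35 = 0.8
r_new = (0.8 × 0.816) / (1 + (0.8 − 1) × 0.816)
r_new = 0.6528 / 0.8368 ≈ 0.7801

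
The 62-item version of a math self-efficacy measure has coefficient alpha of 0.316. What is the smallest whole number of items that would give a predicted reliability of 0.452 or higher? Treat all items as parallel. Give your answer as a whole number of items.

Spearman-Brown solved for the length factor n:
n = r*(1 − r) / [ r (1 − r*) ]
n = 0.452(1 − 0.316) / [0.316(1 − 0.452)]
  = 0.309168 / 0.173168 = 1.7854
So the test needs 1.7854 × 62 ≈ 110.69 items; rounding up, 111.

111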